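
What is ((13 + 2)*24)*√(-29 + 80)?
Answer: 360*√51 ≈ 2570.9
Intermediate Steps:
((13 + 2)*24)*√(-29 + 80) = (15*24)*√51 = 360*√51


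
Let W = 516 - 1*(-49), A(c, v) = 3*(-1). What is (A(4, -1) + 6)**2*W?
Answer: 5085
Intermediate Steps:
A(c, v) = -3
W = 565 (W = 516 + 49 = 565)
(A(4, -1) + 6)**2*W = (-3 + 6)**2*565 = 3**2*565 = 9*565 = 5085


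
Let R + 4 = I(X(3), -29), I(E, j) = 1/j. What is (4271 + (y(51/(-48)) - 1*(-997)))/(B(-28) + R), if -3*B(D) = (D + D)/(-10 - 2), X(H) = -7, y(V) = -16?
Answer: -1370772/1459 ≈ -939.53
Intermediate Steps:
B(D) = D/18 (B(D) = -(D + D)/(3*(-10 - 2)) = -2*D/(3*(-12)) = -2*D*(-1)/(3*12) = -(-1)*D/18 = D/18)
R = -117/29 (R = -4 + 1/(-29) = -4 - 1/29 = -117/29 ≈ -4.0345)
(4271 + (y(51/(-48)) - 1*(-997)))/(B(-28) + R) = (4271 + (-16 - 1*(-997)))/((1/18)*(-28) - 117/29) = (4271 + (-16 + 997))/(-14/9 - 117/29) = (4271 + 981)/(-1459/261) = 5252*(-261/1459) = -1370772/1459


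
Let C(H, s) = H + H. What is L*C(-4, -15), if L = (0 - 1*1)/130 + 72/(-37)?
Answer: 37588/2405 ≈ 15.629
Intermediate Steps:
C(H, s) = 2*H
L = -9397/4810 (L = (0 - 1)*(1/130) + 72*(-1/37) = -1*1/130 - 72/37 = -1/130 - 72/37 = -9397/4810 ≈ -1.9536)
L*C(-4, -15) = -9397*(-4)/2405 = -9397/4810*(-8) = 37588/2405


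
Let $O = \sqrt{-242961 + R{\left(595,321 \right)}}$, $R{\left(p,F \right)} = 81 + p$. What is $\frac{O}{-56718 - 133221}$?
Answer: $- \frac{i \sqrt{242285}}{189939} \approx - 0.0025915 i$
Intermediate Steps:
$O = i \sqrt{242285}$ ($O = \sqrt{-242961 + \left(81 + 595\right)} = \sqrt{-242961 + 676} = \sqrt{-242285} = i \sqrt{242285} \approx 492.22 i$)
$\frac{O}{-56718 - 133221} = \frac{i \sqrt{242285}}{-56718 - 133221} = \frac{i \sqrt{242285}}{-189939} = i \sqrt{242285} \left(- \frac{1}{189939}\right) = - \frac{i \sqrt{242285}}{189939}$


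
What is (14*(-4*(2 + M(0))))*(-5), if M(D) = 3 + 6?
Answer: 3080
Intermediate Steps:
M(D) = 9
(14*(-4*(2 + M(0))))*(-5) = (14*(-4*(2 + 9)))*(-5) = (14*(-4*11))*(-5) = (14*(-44))*(-5) = -616*(-5) = 3080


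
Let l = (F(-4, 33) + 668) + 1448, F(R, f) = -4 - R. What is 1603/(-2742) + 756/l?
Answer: -329749/1450518 ≈ -0.22733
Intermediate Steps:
l = 2116 (l = ((-4 - 1*(-4)) + 668) + 1448 = ((-4 + 4) + 668) + 1448 = (0 + 668) + 1448 = 668 + 1448 = 2116)
1603/(-2742) + 756/l = 1603/(-2742) + 756/2116 = 1603*(-1/2742) + 756*(1/2116) = -1603/2742 + 189/529 = -329749/1450518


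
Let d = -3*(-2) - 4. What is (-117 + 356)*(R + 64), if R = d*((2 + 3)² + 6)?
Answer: 30114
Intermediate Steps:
d = 2 (d = 6 - 4 = 2)
R = 62 (R = 2*((2 + 3)² + 6) = 2*(5² + 6) = 2*(25 + 6) = 2*31 = 62)
(-117 + 356)*(R + 64) = (-117 + 356)*(62 + 64) = 239*126 = 30114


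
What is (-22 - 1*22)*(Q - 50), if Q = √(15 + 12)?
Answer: 2200 - 132*√3 ≈ 1971.4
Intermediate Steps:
Q = 3*√3 (Q = √27 = 3*√3 ≈ 5.1962)
(-22 - 1*22)*(Q - 50) = (-22 - 1*22)*(3*√3 - 50) = (-22 - 22)*(-50 + 3*√3) = -44*(-50 + 3*√3) = 2200 - 132*√3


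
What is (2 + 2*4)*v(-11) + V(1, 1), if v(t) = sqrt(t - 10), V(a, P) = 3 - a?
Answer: 2 + 10*I*sqrt(21) ≈ 2.0 + 45.826*I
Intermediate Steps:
v(t) = sqrt(-10 + t)
(2 + 2*4)*v(-11) + V(1, 1) = (2 + 2*4)*sqrt(-10 - 11) + (3 - 1*1) = (2 + 8)*sqrt(-21) + (3 - 1) = 10*(I*sqrt(21)) + 2 = 10*I*sqrt(21) + 2 = 2 + 10*I*sqrt(21)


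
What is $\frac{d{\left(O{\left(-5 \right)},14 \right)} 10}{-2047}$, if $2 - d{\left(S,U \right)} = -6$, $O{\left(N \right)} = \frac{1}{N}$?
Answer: $- \frac{80}{2047} \approx -0.039082$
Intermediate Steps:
$d{\left(S,U \right)} = 8$ ($d{\left(S,U \right)} = 2 - -6 = 2 + 6 = 8$)
$\frac{d{\left(O{\left(-5 \right)},14 \right)} 10}{-2047} = \frac{8 \cdot 10}{-2047} = 80 \left(- \frac{1}{2047}\right) = - \frac{80}{2047}$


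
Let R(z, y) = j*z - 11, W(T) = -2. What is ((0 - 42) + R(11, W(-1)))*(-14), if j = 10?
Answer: -798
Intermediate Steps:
R(z, y) = -11 + 10*z (R(z, y) = 10*z - 11 = -11 + 10*z)
((0 - 42) + R(11, W(-1)))*(-14) = ((0 - 42) + (-11 + 10*11))*(-14) = (-42 + (-11 + 110))*(-14) = (-42 + 99)*(-14) = 57*(-14) = -798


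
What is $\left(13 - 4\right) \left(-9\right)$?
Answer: $-81$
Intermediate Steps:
$\left(13 - 4\right) \left(-9\right) = 9 \left(-9\right) = -81$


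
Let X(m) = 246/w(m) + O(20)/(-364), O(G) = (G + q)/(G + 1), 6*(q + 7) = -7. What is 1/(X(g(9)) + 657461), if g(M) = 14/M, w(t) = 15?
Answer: 229320/150772717013 ≈ 1.5210e-6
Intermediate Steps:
q = -49/6 (q = -7 + (⅙)*(-7) = -7 - 7/6 = -49/6 ≈ -8.1667)
O(G) = (-49/6 + G)/(1 + G) (O(G) = (G - 49/6)/(G + 1) = (-49/6 + G)/(1 + G))
X(m) = 3760493/229320 (X(m) = 246/15 + ((-49/6 + 20)/(1 + 20))/(-364) = 246*(1/15) + ((71/6)/21)*(-1/364) = 82/5 + ((1/21)*(71/6))*(-1/364) = 82/5 + (71/126)*(-1/364) = 82/5 - 71/45864 = 3760493/229320)
1/(X(g(9)) + 657461) = 1/(3760493/229320 + 657461) = 1/(150772717013/229320) = 229320/150772717013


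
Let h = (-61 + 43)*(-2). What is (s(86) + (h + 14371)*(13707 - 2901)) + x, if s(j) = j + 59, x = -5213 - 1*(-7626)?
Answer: 155684600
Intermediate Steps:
h = 36 (h = -18*(-2) = 36)
x = 2413 (x = -5213 + 7626 = 2413)
s(j) = 59 + j
(s(86) + (h + 14371)*(13707 - 2901)) + x = ((59 + 86) + (36 + 14371)*(13707 - 2901)) + 2413 = (145 + 14407*10806) + 2413 = (145 + 155682042) + 2413 = 155682187 + 2413 = 155684600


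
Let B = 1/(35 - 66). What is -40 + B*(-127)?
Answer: -1113/31 ≈ -35.903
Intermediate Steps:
B = -1/31 (B = 1/(-31) = -1/31 ≈ -0.032258)
-40 + B*(-127) = -40 - 1/31*(-127) = -40 + 127/31 = -1113/31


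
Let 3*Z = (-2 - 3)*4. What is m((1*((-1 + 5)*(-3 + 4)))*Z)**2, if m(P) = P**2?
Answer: 40960000/81 ≈ 5.0568e+5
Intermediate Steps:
Z = -20/3 (Z = ((-2 - 3)*4)/3 = (-5*4)/3 = (1/3)*(-20) = -20/3 ≈ -6.6667)
m((1*((-1 + 5)*(-3 + 4)))*Z)**2 = (((1*((-1 + 5)*(-3 + 4)))*(-20/3))**2)**2 = (((1*(4*1))*(-20/3))**2)**2 = (((1*4)*(-20/3))**2)**2 = ((4*(-20/3))**2)**2 = ((-80/3)**2)**2 = (6400/9)**2 = 40960000/81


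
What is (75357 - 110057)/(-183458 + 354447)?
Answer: -34700/170989 ≈ -0.20294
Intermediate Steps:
(75357 - 110057)/(-183458 + 354447) = -34700/170989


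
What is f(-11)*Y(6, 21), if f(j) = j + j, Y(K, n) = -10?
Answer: 220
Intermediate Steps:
f(j) = 2*j
f(-11)*Y(6, 21) = (2*(-11))*(-10) = -22*(-10) = 220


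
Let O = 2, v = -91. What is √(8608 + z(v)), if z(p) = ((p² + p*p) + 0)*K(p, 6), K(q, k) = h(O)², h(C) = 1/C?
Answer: 3*√5666/2 ≈ 112.91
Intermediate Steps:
K(q, k) = ¼ (K(q, k) = (1/2)² = (½)² = ¼)
z(p) = p²/2 (z(p) = ((p² + p*p) + 0)*(¼) = ((p² + p²) + 0)*(¼) = (2*p² + 0)*(¼) = (2*p²)*(¼) = p²/2)
√(8608 + z(v)) = √(8608 + (½)*(-91)²) = √(8608 + (½)*8281) = √(8608 + 8281/2) = √(25497/2) = 3*√5666/2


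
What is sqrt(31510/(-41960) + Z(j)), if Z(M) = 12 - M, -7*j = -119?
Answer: I*sqrt(25313419)/2098 ≈ 2.3981*I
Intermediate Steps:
j = 17 (j = -1/7*(-119) = 17)
sqrt(31510/(-41960) + Z(j)) = sqrt(31510/(-41960) + (12 - 1*17)) = sqrt(31510*(-1/41960) + (12 - 17)) = sqrt(-3151/4196 - 5) = sqrt(-24131/4196) = I*sqrt(25313419)/2098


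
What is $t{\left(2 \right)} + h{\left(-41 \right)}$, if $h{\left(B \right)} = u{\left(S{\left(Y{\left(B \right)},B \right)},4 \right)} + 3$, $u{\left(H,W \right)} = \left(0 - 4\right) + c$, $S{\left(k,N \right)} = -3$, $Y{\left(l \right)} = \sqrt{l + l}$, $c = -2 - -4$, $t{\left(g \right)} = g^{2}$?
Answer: $5$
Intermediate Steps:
$c = 2$ ($c = -2 + 4 = 2$)
$Y{\left(l \right)} = \sqrt{2} \sqrt{l}$ ($Y{\left(l \right)} = \sqrt{2 l} = \sqrt{2} \sqrt{l}$)
$u{\left(H,W \right)} = -2$ ($u{\left(H,W \right)} = \left(0 - 4\right) + 2 = -4 + 2 = -2$)
$h{\left(B \right)} = 1$ ($h{\left(B \right)} = -2 + 3 = 1$)
$t{\left(2 \right)} + h{\left(-41 \right)} = 2^{2} + 1 = 4 + 1 = 5$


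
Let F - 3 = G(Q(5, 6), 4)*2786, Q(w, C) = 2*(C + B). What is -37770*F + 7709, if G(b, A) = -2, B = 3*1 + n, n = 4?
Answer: 210348839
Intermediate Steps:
B = 7 (B = 3*1 + 4 = 3 + 4 = 7)
Q(w, C) = 14 + 2*C (Q(w, C) = 2*(C + 7) = 2*(7 + C) = 14 + 2*C)
F = -5569 (F = 3 - 2*2786 = 3 - 5572 = -5569)
-37770*F + 7709 = -37770/(1/(-5569)) + 7709 = -37770/(-1/5569) + 7709 = -37770*(-5569) + 7709 = 210341130 + 7709 = 210348839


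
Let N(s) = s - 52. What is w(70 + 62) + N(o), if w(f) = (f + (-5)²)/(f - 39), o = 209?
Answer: 14758/93 ≈ 158.69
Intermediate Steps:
N(s) = -52 + s
w(f) = (25 + f)/(-39 + f) (w(f) = (f + 25)/(-39 + f) = (25 + f)/(-39 + f))
w(70 + 62) + N(o) = (25 + (70 + 62))/(-39 + (70 + 62)) + (-52 + 209) = (25 + 132)/(-39 + 132) + 157 = 157/93 + 157 = 14758/93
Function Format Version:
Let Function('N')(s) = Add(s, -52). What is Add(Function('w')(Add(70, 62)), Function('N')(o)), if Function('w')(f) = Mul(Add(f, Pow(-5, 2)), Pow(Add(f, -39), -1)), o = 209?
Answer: Rational(14758, 93) ≈ 158.69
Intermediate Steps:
Function('N')(s) = Add(-52, s)
Function('w')(f) = Mul(Pow(Add(-39, f), -1), Add(25, f)) (Function('w')(f) = Mul(Add(f, 25), Pow(Add(-39, f), -1)) = Mul(Add(25, f), Pow(Add(-39, f), -1)) = Mul(Pow(Add(-39, f), -1), Add(25, f)))
Add(Function('w')(Add(70, 62)), Function('N')(o)) = Add(Mul(Pow(Add(-39, Add(70, 62)), -1), Add(25, Add(70, 62))), Add(-52, 209)) = Add(Mul(Pow(Add(-39, 132), -1), Add(25, 132)), 157) = Add(Mul(Pow(93, -1), 157), 157) = Add(Mul(Rational(1, 93), 157), 157) = Add(Rational(157, 93), 157) = Rational(14758, 93)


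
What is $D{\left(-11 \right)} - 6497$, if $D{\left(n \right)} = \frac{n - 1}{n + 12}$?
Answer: $-6509$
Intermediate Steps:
$D{\left(n \right)} = \frac{-1 + n}{12 + n}$
$D{\left(-11 \right)} - 6497 = \frac{-1 - 11}{12 - 11} - 6497 = 1^{-1} \left(-12\right) - 6497 = 1 \left(-12\right) - 6497 = -12 - 6497 = -6509$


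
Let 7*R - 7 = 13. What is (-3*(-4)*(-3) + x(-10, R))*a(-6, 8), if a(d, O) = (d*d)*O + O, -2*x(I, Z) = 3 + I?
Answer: -9620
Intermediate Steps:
R = 20/7 (R = 1 + (⅐)*13 = 1 + 13/7 = 20/7 ≈ 2.8571)
x(I, Z) = -3/2 - I/2 (x(I, Z) = -(3 + I)/2 = -3/2 - I/2)
a(d, O) = O + O*d² (a(d, O) = d²*O + O = O*d² + O = O + O*d²)
(-3*(-4)*(-3) + x(-10, R))*a(-6, 8) = (-3*(-4)*(-3) + (-3/2 - ½*(-10)))*(8*(1 + (-6)²)) = (12*(-3) + (-3/2 + 5))*(8*(1 + 36)) = (-36 + 7/2)*(8*37) = -65/2*296 = -9620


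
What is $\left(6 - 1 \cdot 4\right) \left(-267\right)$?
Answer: $-534$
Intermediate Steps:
$\left(6 - 1 \cdot 4\right) \left(-267\right) = \left(6 - 4\right) \left(-267\right) = 2 \left(-267\right) = -534$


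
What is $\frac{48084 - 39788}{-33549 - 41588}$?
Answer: $- \frac{8296}{75137} \approx -0.11041$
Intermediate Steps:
$\frac{48084 - 39788}{-33549 - 41588} = \frac{8296}{-33549 - 41588} = \frac{8296}{-75137} = 8296 \left(- \frac{1}{75137}\right) = - \frac{8296}{75137}$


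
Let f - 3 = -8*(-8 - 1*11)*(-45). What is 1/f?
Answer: -1/6837 ≈ -0.00014626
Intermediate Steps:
f = -6837 (f = 3 - 8*(-8 - 1*11)*(-45) = 3 - 8*(-8 - 11)*(-45) = 3 - 8*(-19)*(-45) = 3 + 152*(-45) = 3 - 6840 = -6837)
1/f = 1/(-6837) = -1/6837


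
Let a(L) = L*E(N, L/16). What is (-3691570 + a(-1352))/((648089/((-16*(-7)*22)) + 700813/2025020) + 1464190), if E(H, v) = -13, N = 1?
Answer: -4582985379206080/1826777174818303 ≈ -2.5088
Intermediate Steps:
a(L) = -13*L (a(L) = L*(-13) = -13*L)
(-3691570 + a(-1352))/((648089/((-16*(-7)*22)) + 700813/2025020) + 1464190) = (-3691570 - 13*(-1352))/((648089/((-16*(-7)*22)) + 700813/2025020) + 1464190) = (-3691570 + 17576)/((648089/((112*22)) + 700813*(1/2025020)) + 1464190) = -3673994/((648089/2464 + 700813/2025020) + 1464190) = -3673994/(328529997503/1247412320 + 1464190) = -3673994/1826777174818303/1247412320 = -3673994*1247412320/1826777174818303 = -4582985379206080/1826777174818303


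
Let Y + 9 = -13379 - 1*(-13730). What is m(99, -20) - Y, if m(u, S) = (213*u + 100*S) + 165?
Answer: 18910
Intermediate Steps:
m(u, S) = 165 + 100*S + 213*u (m(u, S) = (100*S + 213*u) + 165 = 165 + 100*S + 213*u)
Y = 342 (Y = -9 + (-13379 - 1*(-13730)) = -9 + (-13379 + 13730) = -9 + 351 = 342)
m(99, -20) - Y = (165 + 100*(-20) + 213*99) - 1*342 = (165 - 2000 + 21087) - 342 = 19252 - 342 = 18910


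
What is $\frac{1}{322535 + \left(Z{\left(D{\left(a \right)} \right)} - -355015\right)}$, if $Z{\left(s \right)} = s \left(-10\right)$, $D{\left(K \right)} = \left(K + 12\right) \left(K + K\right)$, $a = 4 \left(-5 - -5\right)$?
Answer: $\frac{1}{677550} \approx 1.4759 \cdot 10^{-6}$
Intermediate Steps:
$a = 0$ ($a = 4 \left(-5 + 5\right) = 4 \cdot 0 = 0$)
$D{\left(K \right)} = 2 K \left(12 + K\right)$ ($D{\left(K \right)} = \left(12 + K\right) 2 K = 2 K \left(12 + K\right)$)
$Z{\left(s \right)} = - 10 s$
$\frac{1}{322535 + \left(Z{\left(D{\left(a \right)} \right)} - -355015\right)} = \frac{1}{322535 - \left(-355015 + 10 \cdot 2 \cdot 0 \left(12 + 0\right)\right)} = \frac{1}{322535 + \left(- 10 \cdot 2 \cdot 0 \cdot 12 + 355015\right)} = \frac{1}{322535 + \left(\left(-10\right) 0 + 355015\right)} = \frac{1}{322535 + \left(0 + 355015\right)} = \frac{1}{322535 + 355015} = \frac{1}{677550}$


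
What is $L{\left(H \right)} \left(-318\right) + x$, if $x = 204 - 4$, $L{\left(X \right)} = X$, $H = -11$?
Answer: $3698$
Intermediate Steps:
$x = 200$
$L{\left(H \right)} \left(-318\right) + x = \left(-11\right) \left(-318\right) + 200 = 3498 + 200 = 3698$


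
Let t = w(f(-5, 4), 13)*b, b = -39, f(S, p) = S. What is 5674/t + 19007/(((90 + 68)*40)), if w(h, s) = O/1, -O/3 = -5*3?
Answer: -500479/2218320 ≈ -0.22561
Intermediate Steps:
O = 45 (O = -(-15)*3 = -3*(-15) = 45)
w(h, s) = 45 (w(h, s) = 45/1 = 45*1 = 45)
t = -1755 (t = 45*(-39) = -1755)
5674/t + 19007/(((90 + 68)*40)) = 5674/(-1755) + 19007/(((90 + 68)*40)) = 5674*(-1/1755) + 19007/((158*40)) = -5674/1755 + 19007/6320 = -500479/2218320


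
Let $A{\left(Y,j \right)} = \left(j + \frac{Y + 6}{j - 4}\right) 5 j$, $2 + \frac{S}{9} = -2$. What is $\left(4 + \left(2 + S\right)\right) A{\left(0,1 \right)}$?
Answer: $150$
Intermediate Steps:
$S = -36$ ($S = -18 + 9 \left(-2\right) = -18 - 18 = -36$)
$A{\left(Y,j \right)} = 5 j \left(j + \frac{6 + Y}{-4 + j}\right)$ ($A{\left(Y,j \right)} = \left(j + \frac{6 + Y}{-4 + j}\right) 5 j = 5 j \left(j + \frac{6 + Y}{-4 + j}\right)$)
$\left(4 + \left(2 + S\right)\right) A{\left(0,1 \right)} = \left(4 + \left(2 - 36\right)\right) 5 \cdot 1 \frac{1}{-4 + 1} \left(6 + 0 + 1^{2} - 4\right) = \left(4 - 34\right) 5 \cdot 1 \frac{1}{-3} \left(6 + 0 + 1 - 4\right) = - 30 \cdot 5 \cdot 1 \left(- \frac{1}{3}\right) 3 = \left(-30\right) \left(-5\right) = 150$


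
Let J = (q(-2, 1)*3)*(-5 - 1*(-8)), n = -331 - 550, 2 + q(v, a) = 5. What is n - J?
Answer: -908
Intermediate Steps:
q(v, a) = 3 (q(v, a) = -2 + 5 = 3)
n = -881
J = 27 (J = (3*3)*(-5 - 1*(-8)) = 9*(-5 + 8) = 9*3 = 27)
n - J = -881 - 1*27 = -881 - 27 = -908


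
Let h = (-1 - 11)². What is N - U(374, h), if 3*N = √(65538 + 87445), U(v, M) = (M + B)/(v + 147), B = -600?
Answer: 456/521 + √152983/3 ≈ 131.25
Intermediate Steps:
h = 144 (h = (-12)² = 144)
U(v, M) = (-600 + M)/(147 + v) (U(v, M) = (M - 600)/(v + 147) = (-600 + M)/(147 + v))
N = √152983/3 (N = √(65538 + 87445)/3 = √152983/3 ≈ 130.38)
N - U(374, h) = √152983/3 - (-600 + 144)/(147 + 374) = √152983/3 - (-456)/521 = √152983/3 - 1*(-456/521) = √152983/3 + 456/521 = 456/521 + √152983/3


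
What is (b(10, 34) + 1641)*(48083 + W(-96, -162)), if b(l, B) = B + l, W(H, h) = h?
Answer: 80746885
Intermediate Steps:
(b(10, 34) + 1641)*(48083 + W(-96, -162)) = ((34 + 10) + 1641)*(48083 - 162) = (44 + 1641)*47921 = 1685*47921 = 80746885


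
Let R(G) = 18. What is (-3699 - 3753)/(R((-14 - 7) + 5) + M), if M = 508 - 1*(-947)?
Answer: -2484/491 ≈ -5.0591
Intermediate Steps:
M = 1455 (M = 508 + 947 = 1455)
(-3699 - 3753)/(R((-14 - 7) + 5) + M) = (-3699 - 3753)/(18 + 1455) = -7452/1473 = -7452*1/1473 = -2484/491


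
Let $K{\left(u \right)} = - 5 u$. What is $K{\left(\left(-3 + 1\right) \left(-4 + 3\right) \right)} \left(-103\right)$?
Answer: $1030$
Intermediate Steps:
$K{\left(\left(-3 + 1\right) \left(-4 + 3\right) \right)} \left(-103\right) = - 5 \left(-3 + 1\right) \left(-4 + 3\right) \left(-103\right) = - 5 \left(\left(-2\right) \left(-1\right)\right) \left(-103\right) = \left(-5\right) 2 \left(-103\right) = \left(-10\right) \left(-103\right) = 1030$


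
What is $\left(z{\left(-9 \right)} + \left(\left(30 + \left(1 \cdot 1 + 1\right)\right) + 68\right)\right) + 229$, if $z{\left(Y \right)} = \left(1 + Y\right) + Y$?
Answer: $312$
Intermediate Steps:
$z{\left(Y \right)} = 1 + 2 Y$
$\left(z{\left(-9 \right)} + \left(\left(30 + \left(1 \cdot 1 + 1\right)\right) + 68\right)\right) + 229 = \left(\left(1 + 2 \left(-9\right)\right) + \left(\left(30 + \left(1 \cdot 1 + 1\right)\right) + 68\right)\right) + 229 = \left(\left(1 - 18\right) + \left(\left(30 + \left(1 + 1\right)\right) + 68\right)\right) + 229 = \left(-17 + \left(\left(30 + 2\right) + 68\right)\right) + 229 = \left(-17 + \left(32 + 68\right)\right) + 229 = \left(-17 + 100\right) + 229 = 83 + 229 = 312$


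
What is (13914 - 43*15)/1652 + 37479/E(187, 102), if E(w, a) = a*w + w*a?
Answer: 11835440/1312927 ≈ 9.0145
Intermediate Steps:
E(w, a) = 2*a*w (E(w, a) = a*w + a*w = 2*a*w)
(13914 - 43*15)/1652 + 37479/E(187, 102) = (13914 - 43*15)/1652 + 37479/((2*102*187)) = (13914 - 1*645)*(1/1652) + 37479/38148 = (13914 - 645)*(1/1652) + 37479*(1/38148) = 13269*(1/1652) + 12493/12716 = 13269/1652 + 12493/12716 = 11835440/1312927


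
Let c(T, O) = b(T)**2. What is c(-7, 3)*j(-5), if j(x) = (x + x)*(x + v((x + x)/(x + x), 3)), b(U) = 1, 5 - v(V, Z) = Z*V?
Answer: 30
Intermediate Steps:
v(V, Z) = 5 - V*Z (v(V, Z) = 5 - Z*V = 5 - V*Z)
c(T, O) = 1 (c(T, O) = 1**2 = 1)
j(x) = 2*x*(2 + x) (j(x) = (x + x)*(x + (5 - 1*(x + x)/(x + x)*3)) = (2*x)*(x + (5 - 1*(2*x)/((2*x))*3)) = (2*x)*(x + (5 - 1*(2*x)*(1/(2*x))*3)) = (2*x)*(x + (5 - 1*1*3)) = (2*x)*(x + (5 - 3)) = (2*x)*(x + 2) = (2*x)*(2 + x) = 2*x*(2 + x))
c(-7, 3)*j(-5) = 1*(2*(-5)*(2 - 5)) = 1*(2*(-5)*(-3)) = 1*30 = 30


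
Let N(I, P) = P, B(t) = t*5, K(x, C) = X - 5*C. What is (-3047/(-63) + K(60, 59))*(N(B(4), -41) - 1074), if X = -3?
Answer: 17535605/63 ≈ 2.7834e+5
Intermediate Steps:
K(x, C) = -3 - 5*C
B(t) = 5*t
(-3047/(-63) + K(60, 59))*(N(B(4), -41) - 1074) = (-3047/(-63) + (-3 - 5*59))*(-41 - 1074) = (-3047*(-1/63) + (-3 - 295))*(-1115) = (3047/63 - 298)*(-1115) = -15727/63*(-1115) = 17535605/63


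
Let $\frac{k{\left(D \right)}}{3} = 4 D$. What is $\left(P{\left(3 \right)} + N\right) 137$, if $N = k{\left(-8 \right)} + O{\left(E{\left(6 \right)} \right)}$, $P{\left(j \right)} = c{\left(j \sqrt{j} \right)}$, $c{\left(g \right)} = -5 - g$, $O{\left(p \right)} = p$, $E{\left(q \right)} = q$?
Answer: $-13015 - 411 \sqrt{3} \approx -13727.0$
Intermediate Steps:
$k{\left(D \right)} = 12 D$ ($k{\left(D \right)} = 3 \cdot 4 D = 12 D$)
$P{\left(j \right)} = -5 - j^{\frac{3}{2}}$ ($P{\left(j \right)} = -5 - j \sqrt{j} = -5 - j^{\frac{3}{2}}$)
$N = -90$ ($N = 12 \left(-8\right) + 6 = -96 + 6 = -90$)
$\left(P{\left(3 \right)} + N\right) 137 = \left(\left(-5 - 3^{\frac{3}{2}}\right) - 90\right) 137 = \left(\left(-5 - 3 \sqrt{3}\right) - 90\right) 137 = \left(-95 - 3 \sqrt{3}\right) 137 = -13015 - 411 \sqrt{3}$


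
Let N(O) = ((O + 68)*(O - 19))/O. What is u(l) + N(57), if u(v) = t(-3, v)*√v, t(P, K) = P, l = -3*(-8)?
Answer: 250/3 - 6*√6 ≈ 68.636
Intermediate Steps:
l = 24
N(O) = (-19 + O)*(68 + O)/O (N(O) = ((68 + O)*(-19 + O))/O = ((-19 + O)*(68 + O))/O = (-19 + O)*(68 + O)/O)
u(v) = -3*√v
u(l) + N(57) = -6*√6 + (49 + 57 - 1292/57) = -6*√6 + (49 + 57 - 1292*1/57) = -6*√6 + (49 + 57 - 68/3) = -6*√6 + 250/3 = 250/3 - 6*√6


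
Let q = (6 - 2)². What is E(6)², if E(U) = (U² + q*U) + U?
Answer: 19044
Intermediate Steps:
q = 16 (q = 4² = 16)
E(U) = U² + 17*U (E(U) = (U² + 16*U) + U = U² + 17*U)
E(6)² = (6*(17 + 6))² = (6*23)² = 138² = 19044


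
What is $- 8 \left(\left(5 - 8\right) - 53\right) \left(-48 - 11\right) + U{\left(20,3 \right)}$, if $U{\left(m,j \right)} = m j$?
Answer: $-26372$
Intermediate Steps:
$U{\left(m,j \right)} = j m$
$- 8 \left(\left(5 - 8\right) - 53\right) \left(-48 - 11\right) + U{\left(20,3 \right)} = - 8 \left(\left(5 - 8\right) - 53\right) \left(-48 - 11\right) + 3 \cdot 20 = - 8 \left(\left(5 - 8\right) - 53\right) \left(-59\right) + 60 = - 8 \left(-3 - 53\right) \left(-59\right) + 60 = - 8 \left(\left(-56\right) \left(-59\right)\right) + 60 = \left(-8\right) 3304 + 60 = -26432 + 60 = -26372$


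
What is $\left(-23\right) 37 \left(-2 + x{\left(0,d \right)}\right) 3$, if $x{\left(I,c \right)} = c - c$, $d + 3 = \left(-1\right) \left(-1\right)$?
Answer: $5106$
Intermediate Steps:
$d = -2$ ($d = -3 - -1 = -3 + 1 = -2$)
$x{\left(I,c \right)} = 0$
$\left(-23\right) 37 \left(-2 + x{\left(0,d \right)}\right) 3 = \left(-23\right) 37 \left(-2 + 0\right) 3 = - 851 \left(\left(-2\right) 3\right) = \left(-851\right) \left(-6\right) = 5106$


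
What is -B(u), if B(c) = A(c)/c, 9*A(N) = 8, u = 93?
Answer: -8/837 ≈ -0.0095579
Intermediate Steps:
A(N) = 8/9 (A(N) = (⅑)*8 = 8/9)
B(c) = 8/(9*c)
-B(u) = -8/(9*93) = -1*8/837 = -8/837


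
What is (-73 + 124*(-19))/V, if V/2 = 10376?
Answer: -2429/20752 ≈ -0.11705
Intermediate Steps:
V = 20752 (V = 2*10376 = 20752)
(-73 + 124*(-19))/V = (-73 + 124*(-19))/20752 = (-73 - 2356)*(1/20752) = -2429*1/20752 = -2429/20752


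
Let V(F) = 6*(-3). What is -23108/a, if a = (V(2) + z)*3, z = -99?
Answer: 23108/351 ≈ 65.835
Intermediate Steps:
V(F) = -18
a = -351 (a = (-18 - 99)*3 = -117*3 = -351)
-23108/a = -23108/(-351) = -23108*(-1/351) = 23108/351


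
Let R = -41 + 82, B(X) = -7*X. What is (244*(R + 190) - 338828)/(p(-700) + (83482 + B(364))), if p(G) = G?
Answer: -20176/5731 ≈ -3.5205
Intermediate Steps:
R = 41
(244*(R + 190) - 338828)/(p(-700) + (83482 + B(364))) = (244*(41 + 190) - 338828)/(-700 + (83482 - 7*364)) = (244*231 - 338828)/(-700 + (83482 - 2548)) = (56364 - 338828)/(-700 + 80934) = -282464/80234 = -282464*1/80234 = -20176/5731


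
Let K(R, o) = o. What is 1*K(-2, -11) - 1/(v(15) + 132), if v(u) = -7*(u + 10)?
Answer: -472/43 ≈ -10.977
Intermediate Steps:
v(u) = -70 - 7*u (v(u) = -7*(10 + u) = -70 - 7*u)
1*K(-2, -11) - 1/(v(15) + 132) = 1*(-11) - 1/((-70 - 7*15) + 132) = -11 - 1/((-70 - 105) + 132) = -11 - 1/(-175 + 132) = -11 - 1/(-43) = -11 - 1*(-1/43) = -11 + 1/43 = -472/43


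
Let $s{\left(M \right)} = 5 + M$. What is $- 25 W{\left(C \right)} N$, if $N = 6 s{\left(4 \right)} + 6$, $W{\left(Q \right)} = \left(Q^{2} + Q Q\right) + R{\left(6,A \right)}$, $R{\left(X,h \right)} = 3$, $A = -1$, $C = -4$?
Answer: $-52500$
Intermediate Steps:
$W{\left(Q \right)} = 3 + 2 Q^{2}$ ($W{\left(Q \right)} = \left(Q^{2} + Q Q\right) + 3 = \left(Q^{2} + Q^{2}\right) + 3 = 2 Q^{2} + 3 = 3 + 2 Q^{2}$)
$N = 60$ ($N = 6 \left(5 + 4\right) + 6 = 6 \cdot 9 + 6 = 54 + 6 = 60$)
$- 25 W{\left(C \right)} N = - 25 \left(3 + 2 \left(-4\right)^{2}\right) 60 = - 25 \left(3 + 2 \cdot 16\right) 60 = - 25 \left(3 + 32\right) 60 = \left(-25\right) 35 \cdot 60 = \left(-875\right) 60 = -52500$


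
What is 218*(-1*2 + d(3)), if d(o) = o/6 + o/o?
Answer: -109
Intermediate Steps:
d(o) = 1 + o/6 (d(o) = o*(⅙) + 1 = o/6 + 1 = 1 + o/6)
218*(-1*2 + d(3)) = 218*(-1*2 + (1 + (⅙)*3)) = 218*(-2 + (1 + ½)) = 218*(-2 + 3/2) = 218*(-½) = -109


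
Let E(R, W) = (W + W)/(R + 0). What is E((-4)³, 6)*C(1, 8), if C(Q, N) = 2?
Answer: -3/8 ≈ -0.37500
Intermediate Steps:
E(R, W) = 2*W/R (E(R, W) = (2*W)/R = 2*W/R)
E((-4)³, 6)*C(1, 8) = (2*6/(-4)³)*2 = (2*6/(-64))*2 = (2*6*(-1/64))*2 = -3/16*2 = -3/8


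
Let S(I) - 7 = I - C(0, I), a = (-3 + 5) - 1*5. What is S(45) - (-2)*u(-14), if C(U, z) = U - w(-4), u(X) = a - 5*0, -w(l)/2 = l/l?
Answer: 44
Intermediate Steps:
w(l) = -2 (w(l) = -2*l/l = -2*1 = -2)
a = -3 (a = 2 - 5 = -3)
u(X) = -3 (u(X) = -3 - 5*0 = -3 + 0 = -3)
C(U, z) = 2 + U (C(U, z) = U - 1*(-2) = U + 2 = 2 + U)
S(I) = 5 + I (S(I) = 7 + (I - (2 + 0)) = 7 + (I - 1*2) = 7 + (I - 2) = 7 + (-2 + I) = 5 + I)
S(45) - (-2)*u(-14) = (5 + 45) - (-2)*(-3) = 50 - 1*6 = 50 - 6 = 44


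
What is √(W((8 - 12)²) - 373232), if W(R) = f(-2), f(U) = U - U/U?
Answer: I*√373235 ≈ 610.93*I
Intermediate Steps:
f(U) = -1 + U (f(U) = U - 1*1 = U - 1 = -1 + U)
W(R) = -3 (W(R) = -1 - 2 = -3)
√(W((8 - 12)²) - 373232) = √(-3 - 373232) = √(-373235) = I*√373235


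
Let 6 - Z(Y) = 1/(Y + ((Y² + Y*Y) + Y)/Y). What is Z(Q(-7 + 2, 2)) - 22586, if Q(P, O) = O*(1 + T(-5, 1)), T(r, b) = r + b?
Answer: -383859/17 ≈ -22580.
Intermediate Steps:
T(r, b) = b + r
Q(P, O) = -3*O (Q(P, O) = O*(1 + (1 - 5)) = O*(1 - 4) = O*(-3) = -3*O)
Z(Y) = 6 - 1/(Y + (Y + 2*Y²)/Y) (Z(Y) = 6 - 1/(Y + ((Y² + Y*Y) + Y)/Y) = 6 - 1/(Y + ((Y² + Y²) + Y)/Y) = 6 - 1/(Y + (2*Y² + Y)/Y) = 6 - 1/(Y + (Y + 2*Y²)/Y))
Z(Q(-7 + 2, 2)) - 22586 = (5 + 18*(-3*2))/(1 + 3*(-3*2)) - 22586 = (5 + 18*(-6))/(1 + 3*(-6)) - 22586 = (5 - 108)/(1 - 18) - 22586 = -103/(-17) - 22586 = -1/17*(-103) - 22586 = 103/17 - 22586 = -383859/17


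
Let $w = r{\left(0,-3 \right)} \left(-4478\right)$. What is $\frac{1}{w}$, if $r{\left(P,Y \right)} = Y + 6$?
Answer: $- \frac{1}{13434} \approx -7.4438 \cdot 10^{-5}$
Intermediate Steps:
$r{\left(P,Y \right)} = 6 + Y$
$w = -13434$ ($w = \left(6 - 3\right) \left(-4478\right) = 3 \left(-4478\right) = -13434$)
$\frac{1}{w} = \frac{1}{-13434} = - \frac{1}{13434}$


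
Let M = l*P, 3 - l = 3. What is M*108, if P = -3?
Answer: 0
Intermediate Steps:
l = 0 (l = 3 - 1*3 = 3 - 3 = 0)
M = 0 (M = 0*(-3) = 0)
M*108 = 0*108 = 0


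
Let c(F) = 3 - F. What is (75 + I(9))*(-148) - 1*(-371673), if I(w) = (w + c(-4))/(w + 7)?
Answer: 360425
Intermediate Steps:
I(w) = 1 (I(w) = (w + (3 - 1*(-4)))/(w + 7) = (w + (3 + 4))/(7 + w) = (w + 7)/(7 + w) = (7 + w)/(7 + w) = 1)
(75 + I(9))*(-148) - 1*(-371673) = (75 + 1)*(-148) - 1*(-371673) = 76*(-148) + 371673 = -11248 + 371673 = 360425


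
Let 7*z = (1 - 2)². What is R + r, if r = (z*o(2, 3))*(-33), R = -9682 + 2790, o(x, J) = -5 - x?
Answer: -6859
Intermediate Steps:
z = ⅐ (z = (1 - 2)²/7 = (⅐)*(-1)² = (⅐)*1 = ⅐ ≈ 0.14286)
R = -6892
r = 33 (r = ((-5 - 1*2)/7)*(-33) = ((-5 - 2)/7)*(-33) = ((⅐)*(-7))*(-33) = -1*(-33) = 33)
R + r = -6892 + 33 = -6859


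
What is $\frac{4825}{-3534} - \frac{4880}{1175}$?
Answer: $- \frac{4583059}{830490} \approx -5.5185$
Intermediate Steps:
$\frac{4825}{-3534} - \frac{4880}{1175} = 4825 \left(- \frac{1}{3534}\right) - \frac{976}{235} = - \frac{4825}{3534} - \frac{976}{235} = - \frac{4583059}{830490}$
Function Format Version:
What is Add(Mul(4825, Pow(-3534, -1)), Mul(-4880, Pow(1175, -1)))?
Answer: Rational(-4583059, 830490) ≈ -5.5185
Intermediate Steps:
Add(Mul(4825, Pow(-3534, -1)), Mul(-4880, Pow(1175, -1))) = Add(Mul(4825, Rational(-1, 3534)), Mul(-4880, Rational(1, 1175))) = Add(Rational(-4825, 3534), Rational(-976, 235)) = Rational(-4583059, 830490)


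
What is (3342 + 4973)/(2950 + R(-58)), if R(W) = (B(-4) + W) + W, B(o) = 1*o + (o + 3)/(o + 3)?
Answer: 8315/2831 ≈ 2.9371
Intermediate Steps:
B(o) = 1 + o (B(o) = o + (3 + o)/(3 + o) = o + 1 = 1 + o)
R(W) = -3 + 2*W (R(W) = ((1 - 4) + W) + W = (-3 + W) + W = -3 + 2*W)
(3342 + 4973)/(2950 + R(-58)) = (3342 + 4973)/(2950 + (-3 + 2*(-58))) = 8315/(2950 + (-3 - 116)) = 8315/(2950 - 119) = 8315/2831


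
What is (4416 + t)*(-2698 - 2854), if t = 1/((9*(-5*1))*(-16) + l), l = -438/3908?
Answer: -34488007595360/1406661 ≈ -2.4518e+7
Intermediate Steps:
l = -219/1954 (l = -438*1/3908 = -219/1954 ≈ -0.11208)
t = 1954/1406661 (t = 1/((9*(-5*1))*(-16) - 219/1954) = 1/((9*(-5))*(-16) - 219/1954) = 1/(-45*(-16) - 219/1954) = 1/(720 - 219/1954) = 1/(1406661/1954) = 1954/1406661 ≈ 0.0013891)
(4416 + t)*(-2698 - 2854) = (4416 + 1954/1406661)*(-2698 - 2854) = (6211816930/1406661)*(-5552) = -34488007595360/1406661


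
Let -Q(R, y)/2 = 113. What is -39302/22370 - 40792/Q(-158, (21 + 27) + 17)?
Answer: 225908697/1263905 ≈ 178.74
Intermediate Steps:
Q(R, y) = -226 (Q(R, y) = -2*113 = -226)
-39302/22370 - 40792/Q(-158, (21 + 27) + 17) = -39302/22370 - 40792/(-226) = -39302*1/22370 - 40792*(-1/226) = -19651/11185 + 20396/113 = 225908697/1263905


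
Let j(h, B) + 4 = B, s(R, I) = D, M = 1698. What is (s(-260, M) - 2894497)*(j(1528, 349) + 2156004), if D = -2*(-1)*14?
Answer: -6241485333681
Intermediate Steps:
D = 28 (D = 2*14 = 28)
s(R, I) = 28
j(h, B) = -4 + B
(s(-260, M) - 2894497)*(j(1528, 349) + 2156004) = (28 - 2894497)*((-4 + 349) + 2156004) = -2894469*(345 + 2156004) = -2894469*2156349 = -6241485333681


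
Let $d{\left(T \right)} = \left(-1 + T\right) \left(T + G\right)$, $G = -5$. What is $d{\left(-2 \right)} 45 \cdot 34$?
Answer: $32130$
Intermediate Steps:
$d{\left(T \right)} = \left(-1 + T\right) \left(-5 + T\right)$ ($d{\left(T \right)} = \left(-1 + T\right) \left(T - 5\right) = \left(-1 + T\right) \left(-5 + T\right)$)
$d{\left(-2 \right)} 45 \cdot 34 = \left(5 + \left(-2\right)^{2} - -12\right) 45 \cdot 34 = \left(5 + 4 + 12\right) 45 \cdot 34 = 21 \cdot 45 \cdot 34 = 945 \cdot 34 = 32130$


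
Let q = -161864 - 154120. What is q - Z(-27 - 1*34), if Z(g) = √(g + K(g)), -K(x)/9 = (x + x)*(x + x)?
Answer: -315984 - 13*I*√793 ≈ -3.1598e+5 - 366.08*I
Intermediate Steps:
K(x) = -36*x² (K(x) = -9*(x + x)*(x + x) = -9*2*x*2*x = -36*x²)
q = -315984
Z(g) = √(g - 36*g²)
q - Z(-27 - 1*34) = -315984 - √((-27 - 1*34)*(1 - 36*(-27 - 1*34))) = -315984 - √((-27 - 34)*(1 - 36*(-27 - 34))) = -315984 - √(-61*(1 - 36*(-61))) = -315984 - √(-61*(1 + 2196)) = -315984 - √(-61*2197) = -315984 - √(-134017) = -315984 - 13*I*√793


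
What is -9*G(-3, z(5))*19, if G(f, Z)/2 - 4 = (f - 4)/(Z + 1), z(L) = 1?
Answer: -171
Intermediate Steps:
G(f, Z) = 8 + 2*(-4 + f)/(1 + Z) (G(f, Z) = 8 + 2*((f - 4)/(Z + 1)) = 8 + 2*((-4 + f)/(1 + Z)) = 8 + 2*(-4 + f)/(1 + Z))
-9*G(-3, z(5))*19 = -18*(-3 + 4*1)/(1 + 1)*19 = -18*(-3 + 4)/2*19 = -18/2*19 = -9*1*19 = -9*19 = -171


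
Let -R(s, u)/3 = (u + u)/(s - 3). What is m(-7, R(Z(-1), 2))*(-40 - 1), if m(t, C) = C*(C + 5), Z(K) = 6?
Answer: 164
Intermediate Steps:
R(s, u) = -6*u/(-3 + s) (R(s, u) = -3*(u + u)/(s - 3) = -3*2*u/(-3 + s) = -6*u/(-3 + s))
m(t, C) = C*(5 + C)
m(-7, R(Z(-1), 2))*(-40 - 1) = ((-6*2/(-3 + 6))*(5 - 6*2/(-3 + 6)))*(-40 - 1) = ((-6*2/3)*(5 - 6*2/3))*(-41) = ((-6*2*⅓)*(5 - 6*2*⅓))*(-41) = -4*(5 - 4)*(-41) = -4*1*(-41) = -4*(-41) = 164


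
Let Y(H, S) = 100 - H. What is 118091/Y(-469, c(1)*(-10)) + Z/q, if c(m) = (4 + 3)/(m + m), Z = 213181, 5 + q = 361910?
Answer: 42859023344/205923945 ≈ 208.13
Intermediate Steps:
q = 361905 (q = -5 + 361910 = 361905)
c(m) = 7/(2*m) (c(m) = 7/((2*m)) = 7*(1/(2*m)) = 7/(2*m))
118091/Y(-469, c(1)*(-10)) + Z/q = 118091/(100 - 1*(-469)) + 213181/361905 = 118091/(100 + 469) + 213181*(1/361905) = 118091/569 + 213181/361905 = 42859023344/205923945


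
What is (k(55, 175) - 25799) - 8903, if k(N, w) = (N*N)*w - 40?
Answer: 494633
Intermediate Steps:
k(N, w) = -40 + w*N² (k(N, w) = N²*w - 40 = w*N² - 40 = -40 + w*N²)
(k(55, 175) - 25799) - 8903 = ((-40 + 175*55²) - 25799) - 8903 = ((-40 + 175*3025) - 25799) - 8903 = ((-40 + 529375) - 25799) - 8903 = (529335 - 25799) - 8903 = 503536 - 8903 = 494633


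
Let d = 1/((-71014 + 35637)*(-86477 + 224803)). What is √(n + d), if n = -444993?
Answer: I*√10656211205236746783219674/4893558902 ≈ 667.08*I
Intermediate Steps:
d = -1/4893558902 (d = 1/(-35377*138326) = 1/(-4893558902) = -1/4893558902 ≈ -2.0435e-10)
√(n + d) = √(-444993 - 1/4893558902) = √(-2177599456477687/4893558902) = I*√10656211205236746783219674/4893558902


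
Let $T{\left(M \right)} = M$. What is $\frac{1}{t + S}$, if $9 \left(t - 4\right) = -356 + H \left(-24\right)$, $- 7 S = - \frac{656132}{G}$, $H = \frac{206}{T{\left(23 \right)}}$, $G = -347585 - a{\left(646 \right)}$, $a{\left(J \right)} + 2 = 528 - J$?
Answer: $- \frac{503476785}{30062284844} \approx -0.016748$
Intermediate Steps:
$a{\left(J \right)} = 526 - J$ ($a{\left(J \right)} = -2 - \left(-528 + J\right) = 526 - J$)
$G = -347465$ ($G = -347585 - \left(526 - 646\right) = -347585 - -120 = -347585 + 120 = -347465$)
$H = \frac{206}{23} \approx 8.9565$
$S = - \frac{656132}{2432255}$ ($S = - \frac{\left(-656132\right) \frac{1}{-347465}}{7} = - \frac{\left(-656132\right) \left(- \frac{1}{347465}\right)}{7} = \left(- \frac{1}{7}\right) \frac{656132}{347465} = - \frac{656132}{2432255} \approx -0.26976$)
$t = - \frac{12304}{207}$ ($t = 4 + \frac{-356 + \frac{206}{23} \left(-24\right)}{9} = 4 + \frac{-356 - \frac{4944}{23}}{9} = 4 + \frac{1}{9} \left(- \frac{13132}{23}\right) = 4 - \frac{13132}{207} = - \frac{12304}{207} \approx -59.44$)
$\frac{1}{t + S} = \frac{1}{- \frac{12304}{207} - \frac{656132}{2432255}} = \frac{1}{- \frac{30062284844}{503476785}} = - \frac{503476785}{30062284844}$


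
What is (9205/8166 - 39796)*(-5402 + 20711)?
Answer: -1658296042893/2722 ≈ -6.0922e+8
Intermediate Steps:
(9205/8166 - 39796)*(-5402 + 20711) = (9205*(1/8166) - 39796)*15309 = (9205/8166 - 39796)*15309 = -324964931/8166*15309 = -1658296042893/2722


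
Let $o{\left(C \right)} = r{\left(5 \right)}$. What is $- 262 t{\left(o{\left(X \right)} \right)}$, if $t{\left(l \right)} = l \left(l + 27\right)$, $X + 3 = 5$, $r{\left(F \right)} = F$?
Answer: $-41920$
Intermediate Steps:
$X = 2$ ($X = -3 + 5 = 2$)
$o{\left(C \right)} = 5$
$t{\left(l \right)} = l \left(27 + l\right)$
$- 262 t{\left(o{\left(X \right)} \right)} = - 262 \cdot 5 \left(27 + 5\right) = - 262 \cdot 5 \cdot 32 = \left(-262\right) 160 = -41920$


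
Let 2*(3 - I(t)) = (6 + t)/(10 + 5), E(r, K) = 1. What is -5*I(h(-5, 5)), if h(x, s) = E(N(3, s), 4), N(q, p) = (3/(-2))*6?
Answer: -83/6 ≈ -13.833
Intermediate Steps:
N(q, p) = -9 (N(q, p) = (3*(-1/2))*6 = -3/2*6 = -9)
h(x, s) = 1
I(t) = 14/5 - t/30 (I(t) = 3 - (6 + t)/(2*(10 + 5)) = 3 - (6 + t)/(2*15) = 3 - (2/5 + t/15)/2 = 3 + (-1/5 - t/30) = 14/5 - t/30)
-5*I(h(-5, 5)) = -5*(14/5 - 1/30*1) = -5*(14/5 - 1/30) = -5*83/30 = -83/6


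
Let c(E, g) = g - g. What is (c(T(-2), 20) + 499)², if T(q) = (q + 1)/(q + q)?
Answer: 249001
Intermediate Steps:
T(q) = (1 + q)/(2*q) (T(q) = (1 + q)/((2*q)) = (1 + q)*(1/(2*q)) = (1 + q)/(2*q))
c(E, g) = 0
(c(T(-2), 20) + 499)² = (0 + 499)² = 499² = 249001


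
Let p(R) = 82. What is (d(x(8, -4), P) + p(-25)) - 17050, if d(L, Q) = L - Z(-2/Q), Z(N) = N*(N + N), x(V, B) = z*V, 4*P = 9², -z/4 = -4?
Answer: -110487368/6561 ≈ -16840.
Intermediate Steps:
z = 16 (z = -4*(-4) = 16)
P = 81/4 (P = (¼)*9² = (¼)*81 = 81/4 ≈ 20.250)
x(V, B) = 16*V
Z(N) = 2*N² (Z(N) = N*(2*N) = 2*N²)
d(L, Q) = L - 8/Q² (d(L, Q) = L - 2*(-2/Q)² = L - 2*4/Q² = L - 8/Q²)
(d(x(8, -4), P) + p(-25)) - 17050 = ((16*8 - 8/(81/4)²) + 82) - 17050 = ((128 - 8*16/6561) + 82) - 17050 = ((128 - 128/6561) + 82) - 17050 = (839680/6561 + 82) - 17050 = 1377682/6561 - 17050 = -110487368/6561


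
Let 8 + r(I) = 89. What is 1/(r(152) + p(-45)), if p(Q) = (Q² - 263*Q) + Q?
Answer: 1/13896 ≈ 7.1963e-5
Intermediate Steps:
r(I) = 81 (r(I) = -8 + 89 = 81)
p(Q) = Q² - 262*Q
1/(r(152) + p(-45)) = 1/(81 - 45*(-262 - 45)) = 1/(81 - 45*(-307)) = 1/(81 + 13815) = 1/13896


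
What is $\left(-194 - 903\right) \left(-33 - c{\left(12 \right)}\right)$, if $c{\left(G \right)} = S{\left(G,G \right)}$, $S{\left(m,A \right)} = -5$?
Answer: $30716$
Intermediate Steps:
$c{\left(G \right)} = -5$
$\left(-194 - 903\right) \left(-33 - c{\left(12 \right)}\right) = \left(-194 - 903\right) \left(-33 - -5\right) = - 1097 \left(-33 + 5\right) = \left(-1097\right) \left(-28\right) = 30716$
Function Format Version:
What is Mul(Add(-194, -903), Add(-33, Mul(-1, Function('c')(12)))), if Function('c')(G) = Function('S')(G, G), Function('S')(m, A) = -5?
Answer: 30716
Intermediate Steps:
Function('c')(G) = -5
Mul(Add(-194, -903), Add(-33, Mul(-1, Function('c')(12)))) = Mul(Add(-194, -903), Add(-33, Mul(-1, -5))) = Mul(-1097, Add(-33, 5)) = Mul(-1097, -28) = 30716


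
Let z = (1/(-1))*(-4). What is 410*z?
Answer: 1640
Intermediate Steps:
z = 4 (z = (1*(-1))*(-4) = -1*(-4) = 4)
410*z = 410*4 = 1640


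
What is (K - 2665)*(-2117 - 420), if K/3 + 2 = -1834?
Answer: 20734901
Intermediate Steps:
K = -5508 (K = -6 + 3*(-1834) = -6 - 5502 = -5508)
(K - 2665)*(-2117 - 420) = (-5508 - 2665)*(-2117 - 420) = -8173*(-2537) = 20734901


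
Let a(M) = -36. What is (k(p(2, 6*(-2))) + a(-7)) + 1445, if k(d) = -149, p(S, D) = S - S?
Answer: 1260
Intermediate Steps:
p(S, D) = 0
(k(p(2, 6*(-2))) + a(-7)) + 1445 = (-149 - 36) + 1445 = -185 + 1445 = 1260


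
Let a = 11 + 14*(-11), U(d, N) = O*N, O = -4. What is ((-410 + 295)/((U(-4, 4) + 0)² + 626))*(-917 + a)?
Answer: 60950/441 ≈ 138.21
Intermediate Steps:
U(d, N) = -4*N
a = -143 (a = 11 - 154 = -143)
((-410 + 295)/((U(-4, 4) + 0)² + 626))*(-917 + a) = ((-410 + 295)/((-4*4 + 0)² + 626))*(-917 - 143) = -115/((-16 + 0)² + 626)*(-1060) = -115/((-16)² + 626)*(-1060) = -115/(256 + 626)*(-1060) = -115/882*(-1060) = 60950/441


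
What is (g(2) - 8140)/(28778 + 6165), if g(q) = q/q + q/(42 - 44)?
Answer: -8140/34943 ≈ -0.23295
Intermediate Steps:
g(q) = 1 - q/2 (g(q) = 1 + q/(-2) = 1 + q*(-½) = 1 - q/2)
(g(2) - 8140)/(28778 + 6165) = ((1 - ½*2) - 8140)/(28778 + 6165) = ((1 - 1) - 8140)/34943 = (0 - 8140)*(1/34943) = -8140*1/34943 = -8140/34943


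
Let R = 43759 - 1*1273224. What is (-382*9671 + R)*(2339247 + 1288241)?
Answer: -17860978257056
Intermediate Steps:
R = -1229465 (R = 43759 - 1273224 = -1229465)
(-382*9671 + R)*(2339247 + 1288241) = (-382*9671 - 1229465)*(2339247 + 1288241) = (-3694322 - 1229465)*3627488 = -4923787*3627488 = -17860978257056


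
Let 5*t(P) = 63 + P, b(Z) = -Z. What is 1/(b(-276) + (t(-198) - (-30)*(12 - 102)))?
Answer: -1/2451 ≈ -0.00040800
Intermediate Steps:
t(P) = 63/5 + P/5 (t(P) = (63 + P)/5 = 63/5 + P/5)
1/(b(-276) + (t(-198) - (-30)*(12 - 102))) = 1/(-1*(-276) + ((63/5 + (1/5)*(-198)) - (-30)*(12 - 102))) = 1/(276 + ((63/5 - 198/5) - (-30)*(-90))) = 1/(276 + (-27 - 1*2700)) = 1/(276 + (-27 - 2700)) = 1/(276 - 2727) = 1/(-2451) = -1/2451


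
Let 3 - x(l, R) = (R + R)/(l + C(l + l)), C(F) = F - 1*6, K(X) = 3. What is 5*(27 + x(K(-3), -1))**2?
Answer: 42320/9 ≈ 4702.2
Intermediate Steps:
C(F) = -6 + F (C(F) = F - 6 = -6 + F)
x(l, R) = 3 - 2*R/(-6 + 3*l) (x(l, R) = 3 - (R + R)/(l + (-6 + (l + l))) = 3 - 2*R/(l + (-6 + 2*l)) = 3 - 2*R/(-6 + 3*l))
5*(27 + x(K(-3), -1))**2 = 5*(27 + (-18 - 2*(-1) + 9*3)/(3*(-2 + 3)))**2 = 5*(27 + (1/3)*(-18 + 2 + 27)/1)**2 = 5*(27 + (1/3)*1*11)**2 = 5*(27 + 11/3)**2 = 5*(92/3)**2 = 5*(8464/9) = 42320/9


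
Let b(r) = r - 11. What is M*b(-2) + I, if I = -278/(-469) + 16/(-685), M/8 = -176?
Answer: 5880617486/321265 ≈ 18305.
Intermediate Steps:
M = -1408 (M = 8*(-176) = -1408)
I = 182926/321265 (I = -278*(-1/469) + 16*(-1/685) = 278/469 - 16/685 = 182926/321265 ≈ 0.56939)
b(r) = -11 + r
M*b(-2) + I = -1408*(-11 - 2) + 182926/321265 = -1408*(-13) + 182926/321265 = 18304 + 182926/321265 = 5880617486/321265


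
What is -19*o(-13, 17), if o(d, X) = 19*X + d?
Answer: -5890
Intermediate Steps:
o(d, X) = d + 19*X
-19*o(-13, 17) = -19*(-13 + 19*17) = -19*(-13 + 323) = -19*310 = -5890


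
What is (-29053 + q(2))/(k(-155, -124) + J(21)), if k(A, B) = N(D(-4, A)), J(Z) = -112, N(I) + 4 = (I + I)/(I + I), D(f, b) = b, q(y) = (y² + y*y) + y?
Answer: 29043/115 ≈ 252.55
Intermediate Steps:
q(y) = y + 2*y² (q(y) = (y² + y²) + y = 2*y² + y = y + 2*y²)
N(I) = -3 (N(I) = -4 + (I + I)/(I + I) = -4 + (2*I)/((2*I)) = -4 + (2*I)*(1/(2*I)) = -4 + 1 = -3)
k(A, B) = -3
(-29053 + q(2))/(k(-155, -124) + J(21)) = (-29053 + 2*(1 + 2*2))/(-3 - 112) = (-29053 + 2*(1 + 4))/(-115) = (-29053 + 2*5)*(-1/115) = (-29053 + 10)*(-1/115) = -29043*(-1/115) = 29043/115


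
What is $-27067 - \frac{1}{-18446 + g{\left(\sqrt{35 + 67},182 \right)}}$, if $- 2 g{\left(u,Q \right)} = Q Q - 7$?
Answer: $- \frac{1894933601}{70009} \approx -27067.0$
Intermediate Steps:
$g{\left(u,Q \right)} = \frac{7}{2} - \frac{Q^{2}}{2}$ ($g{\left(u,Q \right)} = - \frac{Q Q - 7}{2} = - \frac{Q^{2} - 7}{2} = - \frac{-7 + Q^{2}}{2} = \frac{7}{2} - \frac{Q^{2}}{2}$)
$-27067 - \frac{1}{-18446 + g{\left(\sqrt{35 + 67},182 \right)}} = -27067 - \frac{1}{-18446 + \left(\frac{7}{2} - \frac{182^{2}}{2}\right)} = -27067 - \frac{1}{-18446 + \left(\frac{7}{2} - 16562\right)} = -27067 - \frac{1}{-18446 - \frac{33117}{2}} = -27067 - \frac{1}{- \frac{70009}{2}} = -27067 - - \frac{2}{70009} = -27067 + \frac{2}{70009} = - \frac{1894933601}{70009}$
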